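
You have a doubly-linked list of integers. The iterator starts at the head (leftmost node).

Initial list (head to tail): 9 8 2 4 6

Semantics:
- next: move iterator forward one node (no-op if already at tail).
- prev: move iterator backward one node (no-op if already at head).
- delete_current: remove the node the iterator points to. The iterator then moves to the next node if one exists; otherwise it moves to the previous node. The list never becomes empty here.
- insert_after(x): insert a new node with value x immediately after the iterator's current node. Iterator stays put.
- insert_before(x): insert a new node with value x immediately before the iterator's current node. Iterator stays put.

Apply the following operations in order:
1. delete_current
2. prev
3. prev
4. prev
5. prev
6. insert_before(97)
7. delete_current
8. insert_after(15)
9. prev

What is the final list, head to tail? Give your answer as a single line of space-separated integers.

Answer: 97 2 15 4 6

Derivation:
After 1 (delete_current): list=[8, 2, 4, 6] cursor@8
After 2 (prev): list=[8, 2, 4, 6] cursor@8
After 3 (prev): list=[8, 2, 4, 6] cursor@8
After 4 (prev): list=[8, 2, 4, 6] cursor@8
After 5 (prev): list=[8, 2, 4, 6] cursor@8
After 6 (insert_before(97)): list=[97, 8, 2, 4, 6] cursor@8
After 7 (delete_current): list=[97, 2, 4, 6] cursor@2
After 8 (insert_after(15)): list=[97, 2, 15, 4, 6] cursor@2
After 9 (prev): list=[97, 2, 15, 4, 6] cursor@97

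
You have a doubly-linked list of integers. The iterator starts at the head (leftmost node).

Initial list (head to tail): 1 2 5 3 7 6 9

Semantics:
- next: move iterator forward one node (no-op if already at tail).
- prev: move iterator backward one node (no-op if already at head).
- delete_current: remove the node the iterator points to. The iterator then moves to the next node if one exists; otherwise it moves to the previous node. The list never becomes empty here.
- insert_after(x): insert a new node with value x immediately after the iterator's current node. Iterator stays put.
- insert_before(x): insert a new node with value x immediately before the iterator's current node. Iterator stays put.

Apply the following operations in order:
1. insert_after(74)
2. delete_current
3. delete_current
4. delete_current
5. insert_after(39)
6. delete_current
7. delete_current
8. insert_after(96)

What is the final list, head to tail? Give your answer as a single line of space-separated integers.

Answer: 3 96 7 6 9

Derivation:
After 1 (insert_after(74)): list=[1, 74, 2, 5, 3, 7, 6, 9] cursor@1
After 2 (delete_current): list=[74, 2, 5, 3, 7, 6, 9] cursor@74
After 3 (delete_current): list=[2, 5, 3, 7, 6, 9] cursor@2
After 4 (delete_current): list=[5, 3, 7, 6, 9] cursor@5
After 5 (insert_after(39)): list=[5, 39, 3, 7, 6, 9] cursor@5
After 6 (delete_current): list=[39, 3, 7, 6, 9] cursor@39
After 7 (delete_current): list=[3, 7, 6, 9] cursor@3
After 8 (insert_after(96)): list=[3, 96, 7, 6, 9] cursor@3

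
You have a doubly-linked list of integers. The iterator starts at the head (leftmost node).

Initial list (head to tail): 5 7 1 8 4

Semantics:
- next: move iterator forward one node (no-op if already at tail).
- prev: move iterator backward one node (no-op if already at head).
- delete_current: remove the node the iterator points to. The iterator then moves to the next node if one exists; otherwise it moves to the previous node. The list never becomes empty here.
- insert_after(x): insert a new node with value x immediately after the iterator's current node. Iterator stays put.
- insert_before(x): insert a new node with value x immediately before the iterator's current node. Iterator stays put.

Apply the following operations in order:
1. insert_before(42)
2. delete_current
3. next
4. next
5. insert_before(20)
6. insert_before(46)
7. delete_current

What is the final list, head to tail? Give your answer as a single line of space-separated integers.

Answer: 42 7 1 20 46 4

Derivation:
After 1 (insert_before(42)): list=[42, 5, 7, 1, 8, 4] cursor@5
After 2 (delete_current): list=[42, 7, 1, 8, 4] cursor@7
After 3 (next): list=[42, 7, 1, 8, 4] cursor@1
After 4 (next): list=[42, 7, 1, 8, 4] cursor@8
After 5 (insert_before(20)): list=[42, 7, 1, 20, 8, 4] cursor@8
After 6 (insert_before(46)): list=[42, 7, 1, 20, 46, 8, 4] cursor@8
After 7 (delete_current): list=[42, 7, 1, 20, 46, 4] cursor@4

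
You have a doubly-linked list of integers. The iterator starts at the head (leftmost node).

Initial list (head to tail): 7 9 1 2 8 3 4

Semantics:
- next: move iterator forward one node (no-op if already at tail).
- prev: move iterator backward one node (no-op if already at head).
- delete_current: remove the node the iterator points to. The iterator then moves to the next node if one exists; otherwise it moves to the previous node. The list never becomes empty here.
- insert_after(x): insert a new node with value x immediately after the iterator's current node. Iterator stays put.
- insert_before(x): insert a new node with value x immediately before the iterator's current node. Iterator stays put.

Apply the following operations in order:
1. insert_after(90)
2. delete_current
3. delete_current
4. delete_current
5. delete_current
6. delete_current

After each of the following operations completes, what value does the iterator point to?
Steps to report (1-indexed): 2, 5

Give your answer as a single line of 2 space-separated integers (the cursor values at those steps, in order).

Answer: 90 2

Derivation:
After 1 (insert_after(90)): list=[7, 90, 9, 1, 2, 8, 3, 4] cursor@7
After 2 (delete_current): list=[90, 9, 1, 2, 8, 3, 4] cursor@90
After 3 (delete_current): list=[9, 1, 2, 8, 3, 4] cursor@9
After 4 (delete_current): list=[1, 2, 8, 3, 4] cursor@1
After 5 (delete_current): list=[2, 8, 3, 4] cursor@2
After 6 (delete_current): list=[8, 3, 4] cursor@8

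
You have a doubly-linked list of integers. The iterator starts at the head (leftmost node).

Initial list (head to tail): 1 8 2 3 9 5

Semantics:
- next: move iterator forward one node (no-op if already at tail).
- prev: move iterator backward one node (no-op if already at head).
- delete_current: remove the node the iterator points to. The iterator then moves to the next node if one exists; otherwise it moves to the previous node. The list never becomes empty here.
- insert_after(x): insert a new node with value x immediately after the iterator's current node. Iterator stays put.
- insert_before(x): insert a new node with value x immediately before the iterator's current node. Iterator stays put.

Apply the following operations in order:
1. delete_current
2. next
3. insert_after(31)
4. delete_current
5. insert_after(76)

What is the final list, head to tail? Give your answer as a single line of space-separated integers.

Answer: 8 31 76 3 9 5

Derivation:
After 1 (delete_current): list=[8, 2, 3, 9, 5] cursor@8
After 2 (next): list=[8, 2, 3, 9, 5] cursor@2
After 3 (insert_after(31)): list=[8, 2, 31, 3, 9, 5] cursor@2
After 4 (delete_current): list=[8, 31, 3, 9, 5] cursor@31
After 5 (insert_after(76)): list=[8, 31, 76, 3, 9, 5] cursor@31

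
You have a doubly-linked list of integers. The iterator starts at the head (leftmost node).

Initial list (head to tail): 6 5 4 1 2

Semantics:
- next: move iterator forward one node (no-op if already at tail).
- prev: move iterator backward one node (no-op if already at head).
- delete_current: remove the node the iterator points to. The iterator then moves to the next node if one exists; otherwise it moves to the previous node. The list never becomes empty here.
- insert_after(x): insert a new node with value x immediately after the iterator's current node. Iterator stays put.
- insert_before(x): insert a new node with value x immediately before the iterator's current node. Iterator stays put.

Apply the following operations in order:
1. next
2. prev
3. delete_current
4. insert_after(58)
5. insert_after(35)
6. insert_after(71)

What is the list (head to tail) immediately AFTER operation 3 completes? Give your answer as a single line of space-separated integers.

Answer: 5 4 1 2

Derivation:
After 1 (next): list=[6, 5, 4, 1, 2] cursor@5
After 2 (prev): list=[6, 5, 4, 1, 2] cursor@6
After 3 (delete_current): list=[5, 4, 1, 2] cursor@5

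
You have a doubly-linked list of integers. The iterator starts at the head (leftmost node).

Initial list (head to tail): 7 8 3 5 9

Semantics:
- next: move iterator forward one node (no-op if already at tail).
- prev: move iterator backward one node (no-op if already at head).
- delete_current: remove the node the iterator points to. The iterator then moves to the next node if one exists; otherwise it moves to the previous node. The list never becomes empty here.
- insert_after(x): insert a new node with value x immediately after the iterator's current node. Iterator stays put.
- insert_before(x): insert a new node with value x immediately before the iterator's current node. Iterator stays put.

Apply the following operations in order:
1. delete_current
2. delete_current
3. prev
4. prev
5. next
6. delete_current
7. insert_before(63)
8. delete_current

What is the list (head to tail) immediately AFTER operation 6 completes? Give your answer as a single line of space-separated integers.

After 1 (delete_current): list=[8, 3, 5, 9] cursor@8
After 2 (delete_current): list=[3, 5, 9] cursor@3
After 3 (prev): list=[3, 5, 9] cursor@3
After 4 (prev): list=[3, 5, 9] cursor@3
After 5 (next): list=[3, 5, 9] cursor@5
After 6 (delete_current): list=[3, 9] cursor@9

Answer: 3 9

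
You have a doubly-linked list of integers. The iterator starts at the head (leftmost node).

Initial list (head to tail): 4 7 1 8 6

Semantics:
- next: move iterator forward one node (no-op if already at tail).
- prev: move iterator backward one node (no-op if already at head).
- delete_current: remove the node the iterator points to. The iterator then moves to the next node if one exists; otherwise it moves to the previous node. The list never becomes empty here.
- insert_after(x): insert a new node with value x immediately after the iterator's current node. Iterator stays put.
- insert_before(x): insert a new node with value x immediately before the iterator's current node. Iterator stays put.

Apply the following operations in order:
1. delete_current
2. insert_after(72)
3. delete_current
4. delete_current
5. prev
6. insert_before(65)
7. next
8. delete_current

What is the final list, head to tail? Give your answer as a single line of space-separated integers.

Answer: 65 1 6

Derivation:
After 1 (delete_current): list=[7, 1, 8, 6] cursor@7
After 2 (insert_after(72)): list=[7, 72, 1, 8, 6] cursor@7
After 3 (delete_current): list=[72, 1, 8, 6] cursor@72
After 4 (delete_current): list=[1, 8, 6] cursor@1
After 5 (prev): list=[1, 8, 6] cursor@1
After 6 (insert_before(65)): list=[65, 1, 8, 6] cursor@1
After 7 (next): list=[65, 1, 8, 6] cursor@8
After 8 (delete_current): list=[65, 1, 6] cursor@6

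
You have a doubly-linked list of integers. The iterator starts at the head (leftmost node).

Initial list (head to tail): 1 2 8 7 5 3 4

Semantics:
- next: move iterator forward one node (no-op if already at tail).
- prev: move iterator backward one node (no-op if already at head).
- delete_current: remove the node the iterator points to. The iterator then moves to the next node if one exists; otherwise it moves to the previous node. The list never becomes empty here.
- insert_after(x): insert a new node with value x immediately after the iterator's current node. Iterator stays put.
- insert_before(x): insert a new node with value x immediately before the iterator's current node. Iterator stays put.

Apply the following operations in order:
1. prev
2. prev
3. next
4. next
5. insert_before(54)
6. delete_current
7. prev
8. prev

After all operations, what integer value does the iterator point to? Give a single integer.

Answer: 2

Derivation:
After 1 (prev): list=[1, 2, 8, 7, 5, 3, 4] cursor@1
After 2 (prev): list=[1, 2, 8, 7, 5, 3, 4] cursor@1
After 3 (next): list=[1, 2, 8, 7, 5, 3, 4] cursor@2
After 4 (next): list=[1, 2, 8, 7, 5, 3, 4] cursor@8
After 5 (insert_before(54)): list=[1, 2, 54, 8, 7, 5, 3, 4] cursor@8
After 6 (delete_current): list=[1, 2, 54, 7, 5, 3, 4] cursor@7
After 7 (prev): list=[1, 2, 54, 7, 5, 3, 4] cursor@54
After 8 (prev): list=[1, 2, 54, 7, 5, 3, 4] cursor@2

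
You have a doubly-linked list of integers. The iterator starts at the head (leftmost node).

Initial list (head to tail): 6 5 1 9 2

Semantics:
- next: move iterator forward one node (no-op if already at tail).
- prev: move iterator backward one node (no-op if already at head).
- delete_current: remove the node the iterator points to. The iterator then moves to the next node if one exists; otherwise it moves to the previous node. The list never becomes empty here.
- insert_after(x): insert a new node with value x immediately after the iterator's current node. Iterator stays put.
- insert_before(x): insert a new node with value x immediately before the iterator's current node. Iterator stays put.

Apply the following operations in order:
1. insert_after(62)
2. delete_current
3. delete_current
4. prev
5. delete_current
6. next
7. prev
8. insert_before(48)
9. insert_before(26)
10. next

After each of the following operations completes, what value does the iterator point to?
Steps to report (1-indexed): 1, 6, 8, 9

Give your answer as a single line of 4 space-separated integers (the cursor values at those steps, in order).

Answer: 6 9 1 1

Derivation:
After 1 (insert_after(62)): list=[6, 62, 5, 1, 9, 2] cursor@6
After 2 (delete_current): list=[62, 5, 1, 9, 2] cursor@62
After 3 (delete_current): list=[5, 1, 9, 2] cursor@5
After 4 (prev): list=[5, 1, 9, 2] cursor@5
After 5 (delete_current): list=[1, 9, 2] cursor@1
After 6 (next): list=[1, 9, 2] cursor@9
After 7 (prev): list=[1, 9, 2] cursor@1
After 8 (insert_before(48)): list=[48, 1, 9, 2] cursor@1
After 9 (insert_before(26)): list=[48, 26, 1, 9, 2] cursor@1
After 10 (next): list=[48, 26, 1, 9, 2] cursor@9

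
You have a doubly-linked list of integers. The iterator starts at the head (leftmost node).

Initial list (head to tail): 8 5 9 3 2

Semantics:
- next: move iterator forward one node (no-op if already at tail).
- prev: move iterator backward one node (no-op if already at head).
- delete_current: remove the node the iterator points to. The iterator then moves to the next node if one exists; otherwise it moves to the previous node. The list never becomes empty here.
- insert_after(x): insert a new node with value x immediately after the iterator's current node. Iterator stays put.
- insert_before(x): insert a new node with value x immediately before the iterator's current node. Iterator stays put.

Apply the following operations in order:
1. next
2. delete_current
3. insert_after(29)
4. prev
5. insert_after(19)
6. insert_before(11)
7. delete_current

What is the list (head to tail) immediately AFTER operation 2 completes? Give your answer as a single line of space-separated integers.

After 1 (next): list=[8, 5, 9, 3, 2] cursor@5
After 2 (delete_current): list=[8, 9, 3, 2] cursor@9

Answer: 8 9 3 2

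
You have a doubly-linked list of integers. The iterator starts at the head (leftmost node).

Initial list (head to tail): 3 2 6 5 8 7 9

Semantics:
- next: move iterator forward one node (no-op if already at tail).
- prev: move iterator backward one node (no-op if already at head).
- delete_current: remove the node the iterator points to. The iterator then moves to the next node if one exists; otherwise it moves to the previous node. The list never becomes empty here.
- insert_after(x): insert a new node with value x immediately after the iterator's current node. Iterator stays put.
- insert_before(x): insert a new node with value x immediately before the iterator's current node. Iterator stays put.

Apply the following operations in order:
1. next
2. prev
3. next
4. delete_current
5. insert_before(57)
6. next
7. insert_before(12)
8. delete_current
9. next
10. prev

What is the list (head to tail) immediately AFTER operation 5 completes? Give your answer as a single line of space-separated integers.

Answer: 3 57 6 5 8 7 9

Derivation:
After 1 (next): list=[3, 2, 6, 5, 8, 7, 9] cursor@2
After 2 (prev): list=[3, 2, 6, 5, 8, 7, 9] cursor@3
After 3 (next): list=[3, 2, 6, 5, 8, 7, 9] cursor@2
After 4 (delete_current): list=[3, 6, 5, 8, 7, 9] cursor@6
After 5 (insert_before(57)): list=[3, 57, 6, 5, 8, 7, 9] cursor@6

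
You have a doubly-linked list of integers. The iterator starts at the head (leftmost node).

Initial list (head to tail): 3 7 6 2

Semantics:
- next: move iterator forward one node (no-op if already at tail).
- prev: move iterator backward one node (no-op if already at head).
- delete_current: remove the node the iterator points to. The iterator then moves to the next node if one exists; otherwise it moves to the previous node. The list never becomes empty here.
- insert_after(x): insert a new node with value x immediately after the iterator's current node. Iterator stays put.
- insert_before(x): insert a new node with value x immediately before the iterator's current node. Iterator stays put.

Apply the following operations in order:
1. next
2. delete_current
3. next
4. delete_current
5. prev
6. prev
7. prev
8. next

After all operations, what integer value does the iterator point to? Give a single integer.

Answer: 6

Derivation:
After 1 (next): list=[3, 7, 6, 2] cursor@7
After 2 (delete_current): list=[3, 6, 2] cursor@6
After 3 (next): list=[3, 6, 2] cursor@2
After 4 (delete_current): list=[3, 6] cursor@6
After 5 (prev): list=[3, 6] cursor@3
After 6 (prev): list=[3, 6] cursor@3
After 7 (prev): list=[3, 6] cursor@3
After 8 (next): list=[3, 6] cursor@6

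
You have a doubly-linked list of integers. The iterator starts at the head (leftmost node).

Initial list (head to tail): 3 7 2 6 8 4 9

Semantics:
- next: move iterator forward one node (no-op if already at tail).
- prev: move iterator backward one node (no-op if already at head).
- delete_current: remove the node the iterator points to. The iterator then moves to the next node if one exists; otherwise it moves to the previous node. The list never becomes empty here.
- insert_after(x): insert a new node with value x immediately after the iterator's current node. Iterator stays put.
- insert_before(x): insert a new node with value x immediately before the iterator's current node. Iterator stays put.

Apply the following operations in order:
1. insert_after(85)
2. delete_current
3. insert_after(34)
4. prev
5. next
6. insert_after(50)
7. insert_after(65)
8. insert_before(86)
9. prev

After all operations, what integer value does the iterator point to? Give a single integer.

After 1 (insert_after(85)): list=[3, 85, 7, 2, 6, 8, 4, 9] cursor@3
After 2 (delete_current): list=[85, 7, 2, 6, 8, 4, 9] cursor@85
After 3 (insert_after(34)): list=[85, 34, 7, 2, 6, 8, 4, 9] cursor@85
After 4 (prev): list=[85, 34, 7, 2, 6, 8, 4, 9] cursor@85
After 5 (next): list=[85, 34, 7, 2, 6, 8, 4, 9] cursor@34
After 6 (insert_after(50)): list=[85, 34, 50, 7, 2, 6, 8, 4, 9] cursor@34
After 7 (insert_after(65)): list=[85, 34, 65, 50, 7, 2, 6, 8, 4, 9] cursor@34
After 8 (insert_before(86)): list=[85, 86, 34, 65, 50, 7, 2, 6, 8, 4, 9] cursor@34
After 9 (prev): list=[85, 86, 34, 65, 50, 7, 2, 6, 8, 4, 9] cursor@86

Answer: 86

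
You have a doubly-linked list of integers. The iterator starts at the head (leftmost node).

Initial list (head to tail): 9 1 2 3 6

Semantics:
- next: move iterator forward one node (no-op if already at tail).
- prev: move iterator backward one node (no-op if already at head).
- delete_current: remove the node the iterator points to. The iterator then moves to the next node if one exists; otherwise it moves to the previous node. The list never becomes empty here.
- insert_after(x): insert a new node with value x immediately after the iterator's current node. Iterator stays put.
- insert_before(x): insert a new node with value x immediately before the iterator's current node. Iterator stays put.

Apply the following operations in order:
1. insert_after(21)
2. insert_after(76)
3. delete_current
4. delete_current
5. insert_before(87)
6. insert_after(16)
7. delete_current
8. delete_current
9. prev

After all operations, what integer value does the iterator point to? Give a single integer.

After 1 (insert_after(21)): list=[9, 21, 1, 2, 3, 6] cursor@9
After 2 (insert_after(76)): list=[9, 76, 21, 1, 2, 3, 6] cursor@9
After 3 (delete_current): list=[76, 21, 1, 2, 3, 6] cursor@76
After 4 (delete_current): list=[21, 1, 2, 3, 6] cursor@21
After 5 (insert_before(87)): list=[87, 21, 1, 2, 3, 6] cursor@21
After 6 (insert_after(16)): list=[87, 21, 16, 1, 2, 3, 6] cursor@21
After 7 (delete_current): list=[87, 16, 1, 2, 3, 6] cursor@16
After 8 (delete_current): list=[87, 1, 2, 3, 6] cursor@1
After 9 (prev): list=[87, 1, 2, 3, 6] cursor@87

Answer: 87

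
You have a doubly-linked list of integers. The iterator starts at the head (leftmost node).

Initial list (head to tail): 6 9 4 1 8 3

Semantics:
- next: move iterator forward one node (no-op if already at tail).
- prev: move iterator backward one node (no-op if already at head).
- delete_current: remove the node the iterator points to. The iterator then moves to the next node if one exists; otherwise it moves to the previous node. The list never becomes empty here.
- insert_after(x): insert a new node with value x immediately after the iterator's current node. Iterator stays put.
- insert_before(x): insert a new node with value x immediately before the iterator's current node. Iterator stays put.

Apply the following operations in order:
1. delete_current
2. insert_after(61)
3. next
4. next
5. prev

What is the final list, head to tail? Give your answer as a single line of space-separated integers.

Answer: 9 61 4 1 8 3

Derivation:
After 1 (delete_current): list=[9, 4, 1, 8, 3] cursor@9
After 2 (insert_after(61)): list=[9, 61, 4, 1, 8, 3] cursor@9
After 3 (next): list=[9, 61, 4, 1, 8, 3] cursor@61
After 4 (next): list=[9, 61, 4, 1, 8, 3] cursor@4
After 5 (prev): list=[9, 61, 4, 1, 8, 3] cursor@61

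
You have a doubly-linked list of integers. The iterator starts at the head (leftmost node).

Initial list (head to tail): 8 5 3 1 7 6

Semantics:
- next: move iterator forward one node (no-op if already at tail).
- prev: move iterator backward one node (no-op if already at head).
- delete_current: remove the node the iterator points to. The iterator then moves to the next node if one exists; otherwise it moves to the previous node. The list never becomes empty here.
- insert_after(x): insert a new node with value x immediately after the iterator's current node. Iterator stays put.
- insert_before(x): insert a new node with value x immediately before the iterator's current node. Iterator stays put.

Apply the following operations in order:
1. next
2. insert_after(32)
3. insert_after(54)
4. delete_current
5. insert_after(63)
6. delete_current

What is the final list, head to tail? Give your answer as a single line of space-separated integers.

After 1 (next): list=[8, 5, 3, 1, 7, 6] cursor@5
After 2 (insert_after(32)): list=[8, 5, 32, 3, 1, 7, 6] cursor@5
After 3 (insert_after(54)): list=[8, 5, 54, 32, 3, 1, 7, 6] cursor@5
After 4 (delete_current): list=[8, 54, 32, 3, 1, 7, 6] cursor@54
After 5 (insert_after(63)): list=[8, 54, 63, 32, 3, 1, 7, 6] cursor@54
After 6 (delete_current): list=[8, 63, 32, 3, 1, 7, 6] cursor@63

Answer: 8 63 32 3 1 7 6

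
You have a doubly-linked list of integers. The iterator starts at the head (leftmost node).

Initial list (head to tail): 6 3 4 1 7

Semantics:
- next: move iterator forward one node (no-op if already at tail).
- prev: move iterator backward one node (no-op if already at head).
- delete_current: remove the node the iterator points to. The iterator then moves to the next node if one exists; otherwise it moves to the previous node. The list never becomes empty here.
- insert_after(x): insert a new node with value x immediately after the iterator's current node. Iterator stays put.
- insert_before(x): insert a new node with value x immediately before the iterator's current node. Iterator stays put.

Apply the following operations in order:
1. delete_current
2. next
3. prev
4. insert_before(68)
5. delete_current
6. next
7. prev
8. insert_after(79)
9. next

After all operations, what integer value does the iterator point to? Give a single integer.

After 1 (delete_current): list=[3, 4, 1, 7] cursor@3
After 2 (next): list=[3, 4, 1, 7] cursor@4
After 3 (prev): list=[3, 4, 1, 7] cursor@3
After 4 (insert_before(68)): list=[68, 3, 4, 1, 7] cursor@3
After 5 (delete_current): list=[68, 4, 1, 7] cursor@4
After 6 (next): list=[68, 4, 1, 7] cursor@1
After 7 (prev): list=[68, 4, 1, 7] cursor@4
After 8 (insert_after(79)): list=[68, 4, 79, 1, 7] cursor@4
After 9 (next): list=[68, 4, 79, 1, 7] cursor@79

Answer: 79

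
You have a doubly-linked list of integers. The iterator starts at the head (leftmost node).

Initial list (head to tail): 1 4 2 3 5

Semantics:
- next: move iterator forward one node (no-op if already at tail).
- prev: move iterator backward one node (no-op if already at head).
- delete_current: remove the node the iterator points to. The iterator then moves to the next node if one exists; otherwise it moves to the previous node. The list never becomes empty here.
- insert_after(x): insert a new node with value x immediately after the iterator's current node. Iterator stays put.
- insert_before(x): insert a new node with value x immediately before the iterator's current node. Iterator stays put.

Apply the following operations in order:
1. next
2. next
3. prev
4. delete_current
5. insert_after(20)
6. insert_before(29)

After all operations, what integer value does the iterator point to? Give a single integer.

Answer: 2

Derivation:
After 1 (next): list=[1, 4, 2, 3, 5] cursor@4
After 2 (next): list=[1, 4, 2, 3, 5] cursor@2
After 3 (prev): list=[1, 4, 2, 3, 5] cursor@4
After 4 (delete_current): list=[1, 2, 3, 5] cursor@2
After 5 (insert_after(20)): list=[1, 2, 20, 3, 5] cursor@2
After 6 (insert_before(29)): list=[1, 29, 2, 20, 3, 5] cursor@2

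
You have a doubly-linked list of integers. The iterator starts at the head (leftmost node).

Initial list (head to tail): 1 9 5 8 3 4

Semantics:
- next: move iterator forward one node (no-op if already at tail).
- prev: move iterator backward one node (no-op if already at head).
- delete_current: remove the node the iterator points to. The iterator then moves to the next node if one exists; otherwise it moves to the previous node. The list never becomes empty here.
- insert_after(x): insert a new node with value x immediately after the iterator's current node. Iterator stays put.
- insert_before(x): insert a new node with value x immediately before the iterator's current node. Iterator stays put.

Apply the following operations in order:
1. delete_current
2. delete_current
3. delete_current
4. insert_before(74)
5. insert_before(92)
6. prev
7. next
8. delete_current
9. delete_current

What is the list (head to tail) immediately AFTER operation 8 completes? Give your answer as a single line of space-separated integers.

Answer: 74 92 3 4

Derivation:
After 1 (delete_current): list=[9, 5, 8, 3, 4] cursor@9
After 2 (delete_current): list=[5, 8, 3, 4] cursor@5
After 3 (delete_current): list=[8, 3, 4] cursor@8
After 4 (insert_before(74)): list=[74, 8, 3, 4] cursor@8
After 5 (insert_before(92)): list=[74, 92, 8, 3, 4] cursor@8
After 6 (prev): list=[74, 92, 8, 3, 4] cursor@92
After 7 (next): list=[74, 92, 8, 3, 4] cursor@8
After 8 (delete_current): list=[74, 92, 3, 4] cursor@3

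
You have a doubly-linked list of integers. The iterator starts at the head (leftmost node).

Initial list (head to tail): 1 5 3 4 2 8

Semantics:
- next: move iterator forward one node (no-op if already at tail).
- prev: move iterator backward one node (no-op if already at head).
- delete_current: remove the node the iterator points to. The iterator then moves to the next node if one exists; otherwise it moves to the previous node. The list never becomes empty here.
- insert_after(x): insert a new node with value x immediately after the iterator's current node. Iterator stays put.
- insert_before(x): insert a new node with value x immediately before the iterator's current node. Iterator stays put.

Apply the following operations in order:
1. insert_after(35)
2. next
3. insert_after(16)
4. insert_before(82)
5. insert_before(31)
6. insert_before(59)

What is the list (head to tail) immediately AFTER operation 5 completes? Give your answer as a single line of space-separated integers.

Answer: 1 82 31 35 16 5 3 4 2 8

Derivation:
After 1 (insert_after(35)): list=[1, 35, 5, 3, 4, 2, 8] cursor@1
After 2 (next): list=[1, 35, 5, 3, 4, 2, 8] cursor@35
After 3 (insert_after(16)): list=[1, 35, 16, 5, 3, 4, 2, 8] cursor@35
After 4 (insert_before(82)): list=[1, 82, 35, 16, 5, 3, 4, 2, 8] cursor@35
After 5 (insert_before(31)): list=[1, 82, 31, 35, 16, 5, 3, 4, 2, 8] cursor@35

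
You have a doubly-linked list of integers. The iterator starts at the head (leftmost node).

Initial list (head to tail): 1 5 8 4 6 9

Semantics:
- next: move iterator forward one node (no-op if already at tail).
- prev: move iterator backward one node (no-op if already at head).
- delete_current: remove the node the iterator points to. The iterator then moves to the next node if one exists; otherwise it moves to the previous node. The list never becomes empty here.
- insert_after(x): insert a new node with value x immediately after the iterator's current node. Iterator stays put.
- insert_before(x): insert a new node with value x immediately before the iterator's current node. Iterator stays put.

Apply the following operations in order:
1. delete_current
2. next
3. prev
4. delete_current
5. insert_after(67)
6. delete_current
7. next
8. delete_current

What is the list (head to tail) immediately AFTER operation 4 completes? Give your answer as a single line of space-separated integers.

Answer: 8 4 6 9

Derivation:
After 1 (delete_current): list=[5, 8, 4, 6, 9] cursor@5
After 2 (next): list=[5, 8, 4, 6, 9] cursor@8
After 3 (prev): list=[5, 8, 4, 6, 9] cursor@5
After 4 (delete_current): list=[8, 4, 6, 9] cursor@8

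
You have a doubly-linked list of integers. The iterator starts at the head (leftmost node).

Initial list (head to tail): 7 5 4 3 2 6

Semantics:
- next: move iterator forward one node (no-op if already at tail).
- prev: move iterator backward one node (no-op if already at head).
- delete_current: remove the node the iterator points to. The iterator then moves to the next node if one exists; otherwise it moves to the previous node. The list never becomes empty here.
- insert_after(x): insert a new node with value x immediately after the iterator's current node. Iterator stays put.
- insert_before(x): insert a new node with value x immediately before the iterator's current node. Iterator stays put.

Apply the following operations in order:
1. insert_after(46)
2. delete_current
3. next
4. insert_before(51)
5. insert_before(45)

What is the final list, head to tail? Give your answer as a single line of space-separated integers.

After 1 (insert_after(46)): list=[7, 46, 5, 4, 3, 2, 6] cursor@7
After 2 (delete_current): list=[46, 5, 4, 3, 2, 6] cursor@46
After 3 (next): list=[46, 5, 4, 3, 2, 6] cursor@5
After 4 (insert_before(51)): list=[46, 51, 5, 4, 3, 2, 6] cursor@5
After 5 (insert_before(45)): list=[46, 51, 45, 5, 4, 3, 2, 6] cursor@5

Answer: 46 51 45 5 4 3 2 6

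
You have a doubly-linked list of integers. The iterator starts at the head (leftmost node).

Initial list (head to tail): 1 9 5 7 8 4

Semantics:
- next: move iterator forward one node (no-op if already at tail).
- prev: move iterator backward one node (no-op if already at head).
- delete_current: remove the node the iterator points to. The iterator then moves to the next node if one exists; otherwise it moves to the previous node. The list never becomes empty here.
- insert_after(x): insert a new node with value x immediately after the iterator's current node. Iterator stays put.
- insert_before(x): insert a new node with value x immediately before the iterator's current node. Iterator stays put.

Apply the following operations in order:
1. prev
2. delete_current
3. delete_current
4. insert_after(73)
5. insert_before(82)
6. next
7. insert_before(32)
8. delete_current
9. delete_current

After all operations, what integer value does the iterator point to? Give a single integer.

Answer: 8

Derivation:
After 1 (prev): list=[1, 9, 5, 7, 8, 4] cursor@1
After 2 (delete_current): list=[9, 5, 7, 8, 4] cursor@9
After 3 (delete_current): list=[5, 7, 8, 4] cursor@5
After 4 (insert_after(73)): list=[5, 73, 7, 8, 4] cursor@5
After 5 (insert_before(82)): list=[82, 5, 73, 7, 8, 4] cursor@5
After 6 (next): list=[82, 5, 73, 7, 8, 4] cursor@73
After 7 (insert_before(32)): list=[82, 5, 32, 73, 7, 8, 4] cursor@73
After 8 (delete_current): list=[82, 5, 32, 7, 8, 4] cursor@7
After 9 (delete_current): list=[82, 5, 32, 8, 4] cursor@8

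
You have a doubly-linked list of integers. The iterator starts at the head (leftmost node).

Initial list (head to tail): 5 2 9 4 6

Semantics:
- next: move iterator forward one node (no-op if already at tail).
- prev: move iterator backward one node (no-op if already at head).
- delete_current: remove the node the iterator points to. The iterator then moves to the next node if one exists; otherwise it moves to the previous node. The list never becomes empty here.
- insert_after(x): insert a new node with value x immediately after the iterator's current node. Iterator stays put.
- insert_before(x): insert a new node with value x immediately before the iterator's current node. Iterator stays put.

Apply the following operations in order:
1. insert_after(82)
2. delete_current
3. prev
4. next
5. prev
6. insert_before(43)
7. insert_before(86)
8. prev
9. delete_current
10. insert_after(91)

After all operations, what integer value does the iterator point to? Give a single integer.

After 1 (insert_after(82)): list=[5, 82, 2, 9, 4, 6] cursor@5
After 2 (delete_current): list=[82, 2, 9, 4, 6] cursor@82
After 3 (prev): list=[82, 2, 9, 4, 6] cursor@82
After 4 (next): list=[82, 2, 9, 4, 6] cursor@2
After 5 (prev): list=[82, 2, 9, 4, 6] cursor@82
After 6 (insert_before(43)): list=[43, 82, 2, 9, 4, 6] cursor@82
After 7 (insert_before(86)): list=[43, 86, 82, 2, 9, 4, 6] cursor@82
After 8 (prev): list=[43, 86, 82, 2, 9, 4, 6] cursor@86
After 9 (delete_current): list=[43, 82, 2, 9, 4, 6] cursor@82
After 10 (insert_after(91)): list=[43, 82, 91, 2, 9, 4, 6] cursor@82

Answer: 82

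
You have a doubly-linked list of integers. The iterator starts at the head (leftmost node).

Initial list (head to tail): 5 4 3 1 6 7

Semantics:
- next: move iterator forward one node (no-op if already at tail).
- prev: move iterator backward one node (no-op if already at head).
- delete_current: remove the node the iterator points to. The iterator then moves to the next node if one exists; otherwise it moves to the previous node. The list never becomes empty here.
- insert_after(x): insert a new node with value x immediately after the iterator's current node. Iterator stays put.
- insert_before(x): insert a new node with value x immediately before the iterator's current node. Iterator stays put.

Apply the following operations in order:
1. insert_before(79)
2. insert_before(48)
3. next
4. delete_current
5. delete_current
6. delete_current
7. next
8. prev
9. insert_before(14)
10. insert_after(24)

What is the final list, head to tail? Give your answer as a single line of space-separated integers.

After 1 (insert_before(79)): list=[79, 5, 4, 3, 1, 6, 7] cursor@5
After 2 (insert_before(48)): list=[79, 48, 5, 4, 3, 1, 6, 7] cursor@5
After 3 (next): list=[79, 48, 5, 4, 3, 1, 6, 7] cursor@4
After 4 (delete_current): list=[79, 48, 5, 3, 1, 6, 7] cursor@3
After 5 (delete_current): list=[79, 48, 5, 1, 6, 7] cursor@1
After 6 (delete_current): list=[79, 48, 5, 6, 7] cursor@6
After 7 (next): list=[79, 48, 5, 6, 7] cursor@7
After 8 (prev): list=[79, 48, 5, 6, 7] cursor@6
After 9 (insert_before(14)): list=[79, 48, 5, 14, 6, 7] cursor@6
After 10 (insert_after(24)): list=[79, 48, 5, 14, 6, 24, 7] cursor@6

Answer: 79 48 5 14 6 24 7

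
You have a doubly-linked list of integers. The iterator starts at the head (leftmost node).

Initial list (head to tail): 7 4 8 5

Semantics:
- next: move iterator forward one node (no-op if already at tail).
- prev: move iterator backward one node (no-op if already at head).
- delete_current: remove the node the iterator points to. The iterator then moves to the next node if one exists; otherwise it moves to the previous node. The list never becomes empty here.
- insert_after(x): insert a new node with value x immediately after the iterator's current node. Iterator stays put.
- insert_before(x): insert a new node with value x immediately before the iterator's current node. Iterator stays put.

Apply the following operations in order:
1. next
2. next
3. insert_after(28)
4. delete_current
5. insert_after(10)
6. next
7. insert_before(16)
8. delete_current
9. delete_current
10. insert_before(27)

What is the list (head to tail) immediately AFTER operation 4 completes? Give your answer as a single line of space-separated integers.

After 1 (next): list=[7, 4, 8, 5] cursor@4
After 2 (next): list=[7, 4, 8, 5] cursor@8
After 3 (insert_after(28)): list=[7, 4, 8, 28, 5] cursor@8
After 4 (delete_current): list=[7, 4, 28, 5] cursor@28

Answer: 7 4 28 5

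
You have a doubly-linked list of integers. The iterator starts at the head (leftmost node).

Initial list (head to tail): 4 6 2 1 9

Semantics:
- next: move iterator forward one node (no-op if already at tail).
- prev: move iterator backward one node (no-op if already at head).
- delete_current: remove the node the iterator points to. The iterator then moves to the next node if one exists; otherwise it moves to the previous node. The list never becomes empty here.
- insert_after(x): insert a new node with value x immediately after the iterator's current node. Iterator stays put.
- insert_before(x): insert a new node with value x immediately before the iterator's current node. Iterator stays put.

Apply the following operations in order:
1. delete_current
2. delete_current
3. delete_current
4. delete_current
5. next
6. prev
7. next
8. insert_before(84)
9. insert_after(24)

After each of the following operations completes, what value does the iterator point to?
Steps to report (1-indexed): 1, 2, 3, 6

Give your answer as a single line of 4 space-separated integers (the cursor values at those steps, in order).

After 1 (delete_current): list=[6, 2, 1, 9] cursor@6
After 2 (delete_current): list=[2, 1, 9] cursor@2
After 3 (delete_current): list=[1, 9] cursor@1
After 4 (delete_current): list=[9] cursor@9
After 5 (next): list=[9] cursor@9
After 6 (prev): list=[9] cursor@9
After 7 (next): list=[9] cursor@9
After 8 (insert_before(84)): list=[84, 9] cursor@9
After 9 (insert_after(24)): list=[84, 9, 24] cursor@9

Answer: 6 2 1 9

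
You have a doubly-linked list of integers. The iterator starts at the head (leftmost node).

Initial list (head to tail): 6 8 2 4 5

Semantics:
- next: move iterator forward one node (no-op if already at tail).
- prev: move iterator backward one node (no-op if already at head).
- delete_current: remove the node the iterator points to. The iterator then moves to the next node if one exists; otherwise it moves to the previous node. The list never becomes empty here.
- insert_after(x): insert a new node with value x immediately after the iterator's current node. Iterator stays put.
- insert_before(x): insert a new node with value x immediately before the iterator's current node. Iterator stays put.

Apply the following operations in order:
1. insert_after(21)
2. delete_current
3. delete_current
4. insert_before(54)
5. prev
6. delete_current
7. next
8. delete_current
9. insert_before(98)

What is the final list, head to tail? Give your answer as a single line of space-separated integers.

After 1 (insert_after(21)): list=[6, 21, 8, 2, 4, 5] cursor@6
After 2 (delete_current): list=[21, 8, 2, 4, 5] cursor@21
After 3 (delete_current): list=[8, 2, 4, 5] cursor@8
After 4 (insert_before(54)): list=[54, 8, 2, 4, 5] cursor@8
After 5 (prev): list=[54, 8, 2, 4, 5] cursor@54
After 6 (delete_current): list=[8, 2, 4, 5] cursor@8
After 7 (next): list=[8, 2, 4, 5] cursor@2
After 8 (delete_current): list=[8, 4, 5] cursor@4
After 9 (insert_before(98)): list=[8, 98, 4, 5] cursor@4

Answer: 8 98 4 5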